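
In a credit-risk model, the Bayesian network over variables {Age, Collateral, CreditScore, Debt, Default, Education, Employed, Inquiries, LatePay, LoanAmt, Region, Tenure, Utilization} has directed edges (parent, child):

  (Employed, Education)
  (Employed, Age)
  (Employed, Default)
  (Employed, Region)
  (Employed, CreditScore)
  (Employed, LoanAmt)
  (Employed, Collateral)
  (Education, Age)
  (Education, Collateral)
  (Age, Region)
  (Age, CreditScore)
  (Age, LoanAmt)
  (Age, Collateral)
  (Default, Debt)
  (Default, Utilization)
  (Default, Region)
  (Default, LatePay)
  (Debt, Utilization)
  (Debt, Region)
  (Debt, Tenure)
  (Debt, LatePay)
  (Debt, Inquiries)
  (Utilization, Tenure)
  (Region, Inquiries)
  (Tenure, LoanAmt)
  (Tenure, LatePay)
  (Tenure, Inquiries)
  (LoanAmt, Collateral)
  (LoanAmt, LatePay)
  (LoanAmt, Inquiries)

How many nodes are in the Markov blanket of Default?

A node's Markov blanket = Pa ∪ Ch ∪ (parents of Ch other than the node itself).
Default has parent Employed.
Ch(Default) = {Debt, LatePay, Region, Utilization}.
Parents of each child, excluding Default:
  Debt: —
  Utilization: Debt
  Region: Age, Debt, Employed
  LatePay: Debt, LoanAmt, Tenure
MB(Default) = {Age, Debt, Employed, LatePay, LoanAmt, Region, Tenure, Utilization}, which has 8 nodes.

8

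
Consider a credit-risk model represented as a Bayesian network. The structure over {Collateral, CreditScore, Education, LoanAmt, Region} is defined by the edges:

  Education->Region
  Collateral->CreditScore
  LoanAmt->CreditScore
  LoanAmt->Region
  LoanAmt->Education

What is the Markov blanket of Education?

Recall MB(v) = parents ∪ children ∪ spouses, where spouses are the other parents of v's children.
Children of Education: Region.
Education's parents: LoanAmt.
Other parents of Education's children:
  parents(Region) \ {Education} = {LoanAmt}.
Union: {LoanAmt} ∪ {Region} ∪ {LoanAmt} = {LoanAmt, Region}.

{LoanAmt, Region}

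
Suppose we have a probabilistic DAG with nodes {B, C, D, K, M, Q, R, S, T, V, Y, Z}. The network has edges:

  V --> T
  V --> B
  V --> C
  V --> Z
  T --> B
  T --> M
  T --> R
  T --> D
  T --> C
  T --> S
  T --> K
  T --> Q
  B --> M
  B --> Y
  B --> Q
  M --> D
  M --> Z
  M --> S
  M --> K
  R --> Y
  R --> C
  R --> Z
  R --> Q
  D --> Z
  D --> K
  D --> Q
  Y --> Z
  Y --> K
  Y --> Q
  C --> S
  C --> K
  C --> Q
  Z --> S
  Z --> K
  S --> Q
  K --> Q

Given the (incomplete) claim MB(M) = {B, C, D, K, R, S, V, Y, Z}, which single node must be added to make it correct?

The Markov blanket of a node is its parents, its children, and the other parents of its children.
Parents of M: B, T.
M's children: D, K, S, Z.
For each child, the remaining parents (spouses of M):
  D's other parent is T.
  Z's other parents are D, R, V, Y.
  S's other parents are C, T, Z.
  parents(K) \ {M} = {C, D, T, Y, Z}.
MB(M) = {B, C, D, K, R, S, T, V, Y, Z}.
Comparing with the claimed set, T is missing.

T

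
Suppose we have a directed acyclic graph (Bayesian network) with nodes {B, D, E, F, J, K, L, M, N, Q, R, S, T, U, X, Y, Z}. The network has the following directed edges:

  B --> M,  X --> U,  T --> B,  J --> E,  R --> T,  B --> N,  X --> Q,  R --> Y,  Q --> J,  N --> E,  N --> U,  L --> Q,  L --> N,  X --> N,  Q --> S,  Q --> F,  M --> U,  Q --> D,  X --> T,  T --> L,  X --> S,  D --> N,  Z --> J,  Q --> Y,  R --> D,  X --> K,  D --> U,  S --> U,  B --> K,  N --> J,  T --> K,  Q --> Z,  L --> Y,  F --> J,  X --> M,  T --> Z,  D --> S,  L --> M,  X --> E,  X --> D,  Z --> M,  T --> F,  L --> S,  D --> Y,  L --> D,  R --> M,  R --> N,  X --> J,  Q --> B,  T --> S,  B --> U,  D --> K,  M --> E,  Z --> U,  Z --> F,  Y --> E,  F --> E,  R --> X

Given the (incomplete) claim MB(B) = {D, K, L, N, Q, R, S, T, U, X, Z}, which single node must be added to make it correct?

A node's Markov blanket = Pa ∪ Ch ∪ (parents of Ch other than the node itself).
B has parents Q, T.
B has children K, M, N, U.
Co-parents of B (other parents of its children):
  N: D, L, R, X
  M: L, R, X, Z
  U: D, M, N, S, X, Z
  K: D, T, X
MB(B) = {D, K, L, M, N, Q, R, S, T, U, X, Z}.
Comparing with the claimed set, M is missing.

M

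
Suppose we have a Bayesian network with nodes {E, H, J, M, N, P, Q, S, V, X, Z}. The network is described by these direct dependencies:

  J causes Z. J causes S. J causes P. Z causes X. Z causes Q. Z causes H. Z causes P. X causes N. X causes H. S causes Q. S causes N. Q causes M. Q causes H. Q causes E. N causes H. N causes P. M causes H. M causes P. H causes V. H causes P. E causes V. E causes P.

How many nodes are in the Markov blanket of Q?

Recall MB(v) = parents ∪ children ∪ spouses, where spouses are the other parents of v's children.
Q has parents S, Z.
Children of Q: E, H, M.
Parents of each child, excluding Q:
  M has no other parent.
  H also has parents M, N, X, Z.
  E: no additional parents.
MB(Q) = {E, H, M, N, S, X, Z}, which has 7 nodes.

7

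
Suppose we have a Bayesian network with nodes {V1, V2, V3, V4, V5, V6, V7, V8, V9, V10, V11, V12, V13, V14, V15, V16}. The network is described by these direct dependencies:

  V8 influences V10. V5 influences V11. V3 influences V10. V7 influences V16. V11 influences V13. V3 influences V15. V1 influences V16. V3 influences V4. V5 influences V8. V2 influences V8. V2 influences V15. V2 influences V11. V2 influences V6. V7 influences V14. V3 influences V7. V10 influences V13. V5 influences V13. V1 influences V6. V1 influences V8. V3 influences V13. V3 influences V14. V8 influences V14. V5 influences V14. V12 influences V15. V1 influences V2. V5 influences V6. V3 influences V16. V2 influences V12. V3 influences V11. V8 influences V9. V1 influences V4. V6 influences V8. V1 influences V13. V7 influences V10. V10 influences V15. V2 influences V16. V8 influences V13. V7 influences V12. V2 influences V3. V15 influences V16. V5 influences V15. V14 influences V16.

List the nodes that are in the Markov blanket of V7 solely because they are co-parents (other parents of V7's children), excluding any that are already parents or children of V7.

{V1, V2, V5, V8, V15}

Children of V7: V10, V12, V14, V16.
  V10: V3, V8
  V12: V2
  V14: V3, V5, V8
  V16: V1, V2, V3, V14, V15
Excluding nodes already adjacent to V7 (V3, V10, V12, V14, V16), the co-parent-only contribution is {V1, V2, V5, V8, V15}.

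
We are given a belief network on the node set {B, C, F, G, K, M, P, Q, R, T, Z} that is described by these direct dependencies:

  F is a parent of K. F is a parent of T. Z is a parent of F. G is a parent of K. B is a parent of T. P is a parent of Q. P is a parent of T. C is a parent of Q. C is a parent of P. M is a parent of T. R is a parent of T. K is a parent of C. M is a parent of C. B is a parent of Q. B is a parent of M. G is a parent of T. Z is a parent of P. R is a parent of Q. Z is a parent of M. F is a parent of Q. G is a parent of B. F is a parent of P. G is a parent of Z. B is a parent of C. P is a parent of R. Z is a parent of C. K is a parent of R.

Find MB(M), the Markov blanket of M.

The Markov blanket of a node is its parents, its children, and the other parents of its children.
M has parents B, Z.
M's children: C, T.
Co-parents of M (other parents of its children):
  parents(C) \ {M} = {B, K, Z}.
  parents(T) \ {M} = {B, F, G, P, R}.
Taking the union gives {B, C, F, G, K, P, R, T, Z}.

{B, C, F, G, K, P, R, T, Z}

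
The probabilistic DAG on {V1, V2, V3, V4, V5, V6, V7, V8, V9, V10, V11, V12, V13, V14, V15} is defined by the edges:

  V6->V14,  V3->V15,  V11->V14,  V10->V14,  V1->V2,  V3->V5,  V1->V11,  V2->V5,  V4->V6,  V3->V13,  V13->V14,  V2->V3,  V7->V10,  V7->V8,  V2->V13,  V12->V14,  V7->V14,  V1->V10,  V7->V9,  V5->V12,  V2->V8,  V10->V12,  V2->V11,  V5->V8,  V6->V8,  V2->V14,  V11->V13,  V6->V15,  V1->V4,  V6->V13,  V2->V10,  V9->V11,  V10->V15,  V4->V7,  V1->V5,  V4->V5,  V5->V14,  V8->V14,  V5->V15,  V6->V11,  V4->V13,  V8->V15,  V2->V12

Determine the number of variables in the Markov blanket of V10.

V10 has parents V1, V2, V7.
Ch(V10) = {V12, V14, V15}.
Other parents of V10's children:
  V12's other parents are V2, V5.
  parents(V14) \ {V10} = {V2, V5, V6, V7, V8, V11, V12, V13}.
  V15 also has parents V3, V5, V6, V8.
MB(V10) = {V1, V2, V3, V5, V6, V7, V8, V11, V12, V13, V14, V15}, which has 12 nodes.

12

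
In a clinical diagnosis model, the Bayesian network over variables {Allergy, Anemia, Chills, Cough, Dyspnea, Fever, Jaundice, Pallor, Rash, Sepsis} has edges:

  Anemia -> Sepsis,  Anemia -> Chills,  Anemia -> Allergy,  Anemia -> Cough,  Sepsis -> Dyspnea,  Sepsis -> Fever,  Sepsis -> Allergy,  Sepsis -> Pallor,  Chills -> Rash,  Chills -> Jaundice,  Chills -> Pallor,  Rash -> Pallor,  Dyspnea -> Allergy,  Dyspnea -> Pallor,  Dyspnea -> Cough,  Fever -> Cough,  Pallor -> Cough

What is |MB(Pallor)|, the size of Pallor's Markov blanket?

7

A node's Markov blanket = Pa ∪ Ch ∪ (parents of Ch other than the node itself).
Pallor's parents: Chills, Dyspnea, Rash, Sepsis.
Children of Pallor: Cough.
For each child, the remaining parents (spouses of Pallor):
  Cough: Anemia, Dyspnea, Fever
MB(Pallor) = {Anemia, Chills, Cough, Dyspnea, Fever, Rash, Sepsis}, which has 7 nodes.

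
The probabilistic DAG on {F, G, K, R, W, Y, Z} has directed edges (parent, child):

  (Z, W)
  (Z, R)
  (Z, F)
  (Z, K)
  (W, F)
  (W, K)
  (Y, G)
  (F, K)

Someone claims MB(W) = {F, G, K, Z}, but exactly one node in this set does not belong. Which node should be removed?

G

Recall MB(v) = parents ∪ children ∪ spouses, where spouses are the other parents of v's children.
Parents of W: Z.
W has children F, K.
Other parents of W's children:
  F also has parent Z.
  K also has parents F, Z.
MB(W) = {F, K, Z}.
G is neither a parent, child, nor co-parent of W, so it does not belong.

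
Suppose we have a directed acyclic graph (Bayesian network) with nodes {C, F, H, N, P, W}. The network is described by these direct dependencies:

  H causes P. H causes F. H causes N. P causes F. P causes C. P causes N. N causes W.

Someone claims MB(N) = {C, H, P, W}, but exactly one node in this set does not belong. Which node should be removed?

A node's Markov blanket = Pa ∪ Ch ∪ (parents of Ch other than the node itself).
N's children: W.
N's parents: H, P.
Other parents of N's children:
  W: —
MB(N) = {H, P, W}.
C is neither a parent, child, nor co-parent of N, so it does not belong.

C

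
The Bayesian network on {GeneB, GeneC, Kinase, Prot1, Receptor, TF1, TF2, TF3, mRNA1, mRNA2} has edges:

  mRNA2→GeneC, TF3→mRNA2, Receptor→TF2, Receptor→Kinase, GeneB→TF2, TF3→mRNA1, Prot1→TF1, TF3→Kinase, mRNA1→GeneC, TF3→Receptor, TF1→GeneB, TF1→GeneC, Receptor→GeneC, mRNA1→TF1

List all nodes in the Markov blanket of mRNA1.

{GeneC, Prot1, Receptor, TF1, TF3, mRNA2}

Recall MB(v) = parents ∪ children ∪ spouses, where spouses are the other parents of v's children.
Parents of mRNA1: TF3.
Children of mRNA1: GeneC, TF1.
Parents of each child, excluding mRNA1:
  TF1's other parent is Prot1.
  parents(GeneC) \ {mRNA1} = {Receptor, TF1, mRNA2}.
So the Markov blanket of mRNA1 is {GeneC, Prot1, Receptor, TF1, TF3, mRNA2}.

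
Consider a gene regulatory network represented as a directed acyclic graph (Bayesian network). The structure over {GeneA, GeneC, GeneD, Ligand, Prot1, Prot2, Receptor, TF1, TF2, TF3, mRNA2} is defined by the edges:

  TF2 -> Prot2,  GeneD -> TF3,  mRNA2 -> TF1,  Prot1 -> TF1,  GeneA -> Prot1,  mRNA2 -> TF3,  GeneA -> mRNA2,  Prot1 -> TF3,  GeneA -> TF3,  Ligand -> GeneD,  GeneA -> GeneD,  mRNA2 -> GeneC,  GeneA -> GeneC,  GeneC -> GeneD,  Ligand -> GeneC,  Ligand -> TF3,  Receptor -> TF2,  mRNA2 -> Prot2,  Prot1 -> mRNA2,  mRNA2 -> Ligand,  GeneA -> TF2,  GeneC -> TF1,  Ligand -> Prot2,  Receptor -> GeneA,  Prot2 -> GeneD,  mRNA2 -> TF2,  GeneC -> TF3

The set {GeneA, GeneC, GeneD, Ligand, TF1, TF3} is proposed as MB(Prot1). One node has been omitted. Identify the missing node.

mRNA2

By definition, MB(Prot1) is built from Prot1's parents, Prot1's children, and the co-parents of Prot1.
Prot1 has parent GeneA.
Children of Prot1: TF1, TF3, mRNA2.
Co-parents of Prot1 (other parents of its children):
  mRNA2: GeneA
  TF1: GeneC, mRNA2
  TF3: GeneA, GeneC, GeneD, Ligand, mRNA2
MB(Prot1) = {GeneA, GeneC, GeneD, Ligand, TF1, TF3, mRNA2}.
Comparing with the claimed set, mRNA2 is missing.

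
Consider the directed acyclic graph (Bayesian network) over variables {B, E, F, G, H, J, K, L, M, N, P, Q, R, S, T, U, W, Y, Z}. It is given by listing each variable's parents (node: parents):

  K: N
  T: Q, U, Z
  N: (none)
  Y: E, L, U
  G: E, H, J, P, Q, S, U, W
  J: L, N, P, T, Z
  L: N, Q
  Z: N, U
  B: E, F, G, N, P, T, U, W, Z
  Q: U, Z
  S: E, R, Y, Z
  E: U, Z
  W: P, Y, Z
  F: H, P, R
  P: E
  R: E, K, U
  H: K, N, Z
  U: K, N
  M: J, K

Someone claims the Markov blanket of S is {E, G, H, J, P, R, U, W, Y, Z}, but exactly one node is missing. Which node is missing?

By definition, MB(S) is built from S's parents, S's children, and the co-parents of S.
S has parents E, R, Y, Z.
Ch(S) = {G}.
Co-parents of S (other parents of its children):
  G: E, H, J, P, Q, U, W
MB(S) = {E, G, H, J, P, Q, R, U, W, Y, Z}.
Comparing with the claimed set, Q is missing.

Q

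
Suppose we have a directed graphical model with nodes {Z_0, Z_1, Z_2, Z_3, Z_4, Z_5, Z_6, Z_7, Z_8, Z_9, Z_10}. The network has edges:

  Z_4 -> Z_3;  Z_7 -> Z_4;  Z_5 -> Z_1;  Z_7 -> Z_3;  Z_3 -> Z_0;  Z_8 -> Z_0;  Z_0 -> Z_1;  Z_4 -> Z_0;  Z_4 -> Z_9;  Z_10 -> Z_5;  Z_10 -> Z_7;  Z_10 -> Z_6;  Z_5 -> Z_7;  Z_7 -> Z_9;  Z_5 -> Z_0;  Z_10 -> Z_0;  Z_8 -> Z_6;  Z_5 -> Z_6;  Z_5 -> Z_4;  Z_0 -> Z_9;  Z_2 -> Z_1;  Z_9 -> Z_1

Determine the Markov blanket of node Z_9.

{Z_0, Z_1, Z_2, Z_4, Z_5, Z_7}

Recall MB(v) = parents ∪ children ∪ spouses, where spouses are the other parents of v's children.
Pa(Z_9) = {Z_0, Z_4, Z_7}.
Z_9 has child Z_1.
For each child, the remaining parents (spouses of Z_9):
  Z_1's other parents are Z_0, Z_2, Z_5.
So the Markov blanket of Z_9 is {Z_0, Z_1, Z_2, Z_4, Z_5, Z_7}.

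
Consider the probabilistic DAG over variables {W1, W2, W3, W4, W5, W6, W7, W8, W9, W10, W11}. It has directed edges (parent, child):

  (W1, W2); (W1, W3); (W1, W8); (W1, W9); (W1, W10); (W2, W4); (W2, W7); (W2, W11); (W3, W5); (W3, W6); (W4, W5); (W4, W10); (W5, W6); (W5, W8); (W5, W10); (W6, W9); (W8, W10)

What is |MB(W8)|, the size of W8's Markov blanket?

4

A node's Markov blanket = Pa ∪ Ch ∪ (parents of Ch other than the node itself).
W8's children: W10.
W8 has parents W1, W5.
Co-parents of W8 (other parents of its children):
  W10 also has parents W1, W4, W5.
MB(W8) = {W1, W4, W5, W10}, which has 4 nodes.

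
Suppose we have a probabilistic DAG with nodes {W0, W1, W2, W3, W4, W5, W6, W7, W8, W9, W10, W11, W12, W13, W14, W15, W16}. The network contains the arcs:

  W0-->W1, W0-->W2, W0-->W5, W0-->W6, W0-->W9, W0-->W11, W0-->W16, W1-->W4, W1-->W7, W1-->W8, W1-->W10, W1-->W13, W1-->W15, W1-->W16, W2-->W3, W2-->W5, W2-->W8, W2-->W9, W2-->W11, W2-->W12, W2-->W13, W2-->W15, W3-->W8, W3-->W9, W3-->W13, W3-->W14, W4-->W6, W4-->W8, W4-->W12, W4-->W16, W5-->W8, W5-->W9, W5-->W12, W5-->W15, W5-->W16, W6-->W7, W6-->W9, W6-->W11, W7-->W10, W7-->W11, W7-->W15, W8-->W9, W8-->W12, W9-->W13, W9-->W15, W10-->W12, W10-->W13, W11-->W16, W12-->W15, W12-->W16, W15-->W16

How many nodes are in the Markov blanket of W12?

12

The Markov blanket of a node is its parents, its children, and the other parents of its children.
W12's children: W15, W16.
W12 has parents W2, W4, W5, W8, W10.
Parents of each child, excluding W12:
  W15: W1, W2, W5, W7, W9
  W16: W0, W1, W4, W5, W11, W15
MB(W12) = {W0, W1, W2, W4, W5, W7, W8, W9, W10, W11, W15, W16}, which has 12 nodes.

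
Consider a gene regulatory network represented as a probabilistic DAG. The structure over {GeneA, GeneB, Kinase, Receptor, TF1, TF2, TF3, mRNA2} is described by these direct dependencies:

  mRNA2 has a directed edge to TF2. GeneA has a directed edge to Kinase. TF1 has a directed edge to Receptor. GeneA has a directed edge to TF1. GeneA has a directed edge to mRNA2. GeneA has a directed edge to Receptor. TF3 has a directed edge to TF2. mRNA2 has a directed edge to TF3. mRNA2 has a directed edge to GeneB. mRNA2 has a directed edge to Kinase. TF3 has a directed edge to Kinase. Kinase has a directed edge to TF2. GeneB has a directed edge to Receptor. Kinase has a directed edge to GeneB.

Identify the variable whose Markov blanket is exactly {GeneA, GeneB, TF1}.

The target node must have every member of {GeneA, GeneB, TF1} as a parent, child, or co-parent, and no others.
Parents of Receptor: GeneA, GeneB, TF1; children: none; co-parents: none.
These exactly cover the given set, so the node is Receptor.

Receptor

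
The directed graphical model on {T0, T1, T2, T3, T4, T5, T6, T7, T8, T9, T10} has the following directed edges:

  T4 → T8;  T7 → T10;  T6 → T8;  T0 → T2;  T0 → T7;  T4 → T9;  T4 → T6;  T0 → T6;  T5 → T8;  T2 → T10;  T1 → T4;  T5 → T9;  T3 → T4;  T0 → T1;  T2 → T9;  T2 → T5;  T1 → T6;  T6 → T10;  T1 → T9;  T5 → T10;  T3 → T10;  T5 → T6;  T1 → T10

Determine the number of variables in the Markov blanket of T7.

T7's children: T10.
Parents of T7: T0.
Parents of each child, excluding T7:
  parents(T10) \ {T7} = {T1, T2, T3, T5, T6}.
MB(T7) = {T0, T1, T2, T3, T5, T6, T10}, which has 7 nodes.

7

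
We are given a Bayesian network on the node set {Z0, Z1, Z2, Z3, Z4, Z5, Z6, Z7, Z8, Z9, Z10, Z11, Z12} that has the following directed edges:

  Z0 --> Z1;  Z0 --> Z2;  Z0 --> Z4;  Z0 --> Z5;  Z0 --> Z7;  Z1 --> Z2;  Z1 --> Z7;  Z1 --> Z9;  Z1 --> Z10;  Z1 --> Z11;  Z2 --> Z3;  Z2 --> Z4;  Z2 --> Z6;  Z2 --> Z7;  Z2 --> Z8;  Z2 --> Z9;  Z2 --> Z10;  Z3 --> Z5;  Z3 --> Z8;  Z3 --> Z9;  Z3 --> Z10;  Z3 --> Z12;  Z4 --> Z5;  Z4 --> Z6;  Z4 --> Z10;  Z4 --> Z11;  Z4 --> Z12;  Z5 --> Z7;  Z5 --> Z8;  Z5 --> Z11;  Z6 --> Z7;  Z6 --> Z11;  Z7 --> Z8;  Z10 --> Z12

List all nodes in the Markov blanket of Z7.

{Z0, Z1, Z2, Z3, Z5, Z6, Z8}

The Markov blanket of a node is its parents, its children, and the other parents of its children.
Parents of Z7: Z0, Z1, Z2, Z5, Z6.
Z7's children: Z8.
Other parents of Z7's children:
  parents(Z8) \ {Z7} = {Z2, Z3, Z5}.
MB(Z7) = {Z0, Z1, Z2, Z3, Z5, Z6, Z8}.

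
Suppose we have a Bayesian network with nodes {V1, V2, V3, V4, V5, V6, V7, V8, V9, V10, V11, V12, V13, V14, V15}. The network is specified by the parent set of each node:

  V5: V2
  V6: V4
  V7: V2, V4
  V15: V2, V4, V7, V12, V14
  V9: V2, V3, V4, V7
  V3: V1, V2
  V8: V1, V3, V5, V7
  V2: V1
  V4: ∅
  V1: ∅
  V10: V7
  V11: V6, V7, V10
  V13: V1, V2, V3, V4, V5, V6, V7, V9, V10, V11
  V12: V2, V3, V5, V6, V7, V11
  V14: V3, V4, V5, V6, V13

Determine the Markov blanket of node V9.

Recall MB(v) = parents ∪ children ∪ spouses, where spouses are the other parents of v's children.
Children of V9: V13.
Pa(V9) = {V2, V3, V4, V7}.
Other parents of V9's children:
  V13's other parents are V1, V2, V3, V4, V5, V6, V7, V10, V11.
MB(V9) = {V1, V2, V3, V4, V5, V6, V7, V10, V11, V13}.

{V1, V2, V3, V4, V5, V6, V7, V10, V11, V13}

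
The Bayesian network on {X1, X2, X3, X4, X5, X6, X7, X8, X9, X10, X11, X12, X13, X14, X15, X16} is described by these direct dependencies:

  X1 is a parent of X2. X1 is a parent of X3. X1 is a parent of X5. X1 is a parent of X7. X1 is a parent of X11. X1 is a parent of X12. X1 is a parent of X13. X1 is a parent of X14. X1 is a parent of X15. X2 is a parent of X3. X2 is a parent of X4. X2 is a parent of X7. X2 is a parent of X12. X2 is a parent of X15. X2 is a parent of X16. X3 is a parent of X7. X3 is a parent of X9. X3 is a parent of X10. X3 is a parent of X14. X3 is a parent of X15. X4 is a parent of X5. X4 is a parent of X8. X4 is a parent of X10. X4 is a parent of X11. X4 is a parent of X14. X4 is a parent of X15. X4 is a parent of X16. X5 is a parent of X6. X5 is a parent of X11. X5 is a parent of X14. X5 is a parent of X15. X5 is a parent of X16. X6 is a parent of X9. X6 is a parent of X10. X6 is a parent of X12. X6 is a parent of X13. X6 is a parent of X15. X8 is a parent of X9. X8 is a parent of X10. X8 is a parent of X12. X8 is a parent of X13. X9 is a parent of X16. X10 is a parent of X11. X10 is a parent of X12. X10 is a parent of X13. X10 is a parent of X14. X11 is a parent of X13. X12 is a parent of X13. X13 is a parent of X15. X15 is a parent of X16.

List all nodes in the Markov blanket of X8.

X8 has children X9, X10, X12, X13.
X8's parents: X4.
For each child, the remaining parents (spouses of X8):
  X9: X3, X6
  X10: X3, X4, X6
  X12: X1, X2, X6, X10
  X13: X1, X6, X10, X11, X12
Union: {X4} ∪ {X9, X10, X12, X13} ∪ {X1, X2, X3, X4, X6, X10, X11, X12} = {X1, X2, X3, X4, X6, X9, X10, X11, X12, X13}.

{X1, X2, X3, X4, X6, X9, X10, X11, X12, X13}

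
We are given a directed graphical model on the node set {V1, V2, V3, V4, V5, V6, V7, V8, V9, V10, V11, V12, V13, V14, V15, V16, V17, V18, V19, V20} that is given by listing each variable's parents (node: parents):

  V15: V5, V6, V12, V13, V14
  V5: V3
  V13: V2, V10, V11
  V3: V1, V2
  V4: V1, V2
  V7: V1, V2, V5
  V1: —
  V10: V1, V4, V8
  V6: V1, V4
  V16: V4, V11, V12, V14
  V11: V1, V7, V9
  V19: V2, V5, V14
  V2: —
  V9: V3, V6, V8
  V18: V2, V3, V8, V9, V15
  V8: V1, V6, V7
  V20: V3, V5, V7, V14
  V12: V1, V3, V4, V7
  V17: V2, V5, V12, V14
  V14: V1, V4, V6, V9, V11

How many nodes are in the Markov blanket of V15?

10

V15's parents: V5, V6, V12, V13, V14.
Children of V15: V18.
For each child, the remaining parents (spouses of V15):
  parents(V18) \ {V15} = {V2, V3, V8, V9}.
MB(V15) = {V2, V3, V5, V6, V8, V9, V12, V13, V14, V18}, which has 10 nodes.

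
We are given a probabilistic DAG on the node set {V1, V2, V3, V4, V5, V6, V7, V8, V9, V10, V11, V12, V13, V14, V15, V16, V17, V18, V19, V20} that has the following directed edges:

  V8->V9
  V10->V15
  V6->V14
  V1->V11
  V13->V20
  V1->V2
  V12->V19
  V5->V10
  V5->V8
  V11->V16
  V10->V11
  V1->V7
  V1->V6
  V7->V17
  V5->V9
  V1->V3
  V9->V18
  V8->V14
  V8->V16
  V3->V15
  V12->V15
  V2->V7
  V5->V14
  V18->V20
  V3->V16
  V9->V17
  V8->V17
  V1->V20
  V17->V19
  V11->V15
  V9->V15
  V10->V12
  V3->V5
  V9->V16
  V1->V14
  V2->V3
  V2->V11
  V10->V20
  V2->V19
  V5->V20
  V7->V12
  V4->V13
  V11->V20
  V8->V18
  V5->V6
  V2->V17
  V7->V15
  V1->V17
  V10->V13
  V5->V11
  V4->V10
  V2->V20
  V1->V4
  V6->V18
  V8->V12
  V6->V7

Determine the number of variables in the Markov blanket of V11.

Pa(V11) = {V1, V2, V5, V10}.
Ch(V11) = {V15, V16, V20}.
Parents of each child, excluding V11:
  V15: V3, V7, V9, V10, V12
  V16: V3, V8, V9
  V20: V1, V2, V5, V10, V13, V18
MB(V11) = {V1, V2, V3, V5, V7, V8, V9, V10, V12, V13, V15, V16, V18, V20}, which has 14 nodes.

14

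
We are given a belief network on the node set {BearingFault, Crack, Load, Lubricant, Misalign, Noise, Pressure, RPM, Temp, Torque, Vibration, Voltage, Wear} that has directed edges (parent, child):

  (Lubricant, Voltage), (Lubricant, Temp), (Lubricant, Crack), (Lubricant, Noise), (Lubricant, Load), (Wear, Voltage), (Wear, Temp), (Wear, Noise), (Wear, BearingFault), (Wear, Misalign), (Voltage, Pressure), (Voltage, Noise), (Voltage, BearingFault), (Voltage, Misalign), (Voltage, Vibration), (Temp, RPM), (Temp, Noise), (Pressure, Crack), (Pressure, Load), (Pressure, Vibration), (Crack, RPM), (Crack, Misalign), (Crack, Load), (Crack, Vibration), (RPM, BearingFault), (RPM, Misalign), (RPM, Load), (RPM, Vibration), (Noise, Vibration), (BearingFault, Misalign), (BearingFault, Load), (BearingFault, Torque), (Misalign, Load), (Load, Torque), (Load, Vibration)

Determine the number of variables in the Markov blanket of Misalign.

By definition, MB(Misalign) is built from Misalign's parents, Misalign's children, and the co-parents of Misalign.
Misalign has child Load.
Parents of Misalign: BearingFault, Crack, RPM, Voltage, Wear.
For each child, the remaining parents (spouses of Misalign):
  parents(Load) \ {Misalign} = {BearingFault, Crack, Lubricant, Pressure, RPM}.
MB(Misalign) = {BearingFault, Crack, Load, Lubricant, Pressure, RPM, Voltage, Wear}, which has 8 nodes.

8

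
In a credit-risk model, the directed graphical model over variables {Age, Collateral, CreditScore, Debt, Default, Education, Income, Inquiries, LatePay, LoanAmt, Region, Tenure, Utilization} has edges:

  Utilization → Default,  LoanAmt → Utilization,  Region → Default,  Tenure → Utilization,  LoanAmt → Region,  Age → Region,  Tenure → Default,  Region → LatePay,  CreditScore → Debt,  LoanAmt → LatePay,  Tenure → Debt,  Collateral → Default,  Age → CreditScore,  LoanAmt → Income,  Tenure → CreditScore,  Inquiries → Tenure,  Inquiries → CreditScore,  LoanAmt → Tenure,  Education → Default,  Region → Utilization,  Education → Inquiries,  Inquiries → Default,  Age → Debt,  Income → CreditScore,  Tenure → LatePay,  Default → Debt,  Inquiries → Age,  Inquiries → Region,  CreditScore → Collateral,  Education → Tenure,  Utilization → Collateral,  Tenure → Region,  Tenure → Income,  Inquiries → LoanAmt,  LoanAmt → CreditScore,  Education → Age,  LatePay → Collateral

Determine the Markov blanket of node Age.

{CreditScore, Debt, Default, Education, Income, Inquiries, LoanAmt, Region, Tenure}

Age has parents Education, Inquiries.
Children of Age: CreditScore, Debt, Region.
Other parents of Age's children:
  CreditScore: Income, Inquiries, LoanAmt, Tenure
  Region: Inquiries, LoanAmt, Tenure
  Debt: CreditScore, Default, Tenure
So the Markov blanket of Age is {CreditScore, Debt, Default, Education, Income, Inquiries, LoanAmt, Region, Tenure}.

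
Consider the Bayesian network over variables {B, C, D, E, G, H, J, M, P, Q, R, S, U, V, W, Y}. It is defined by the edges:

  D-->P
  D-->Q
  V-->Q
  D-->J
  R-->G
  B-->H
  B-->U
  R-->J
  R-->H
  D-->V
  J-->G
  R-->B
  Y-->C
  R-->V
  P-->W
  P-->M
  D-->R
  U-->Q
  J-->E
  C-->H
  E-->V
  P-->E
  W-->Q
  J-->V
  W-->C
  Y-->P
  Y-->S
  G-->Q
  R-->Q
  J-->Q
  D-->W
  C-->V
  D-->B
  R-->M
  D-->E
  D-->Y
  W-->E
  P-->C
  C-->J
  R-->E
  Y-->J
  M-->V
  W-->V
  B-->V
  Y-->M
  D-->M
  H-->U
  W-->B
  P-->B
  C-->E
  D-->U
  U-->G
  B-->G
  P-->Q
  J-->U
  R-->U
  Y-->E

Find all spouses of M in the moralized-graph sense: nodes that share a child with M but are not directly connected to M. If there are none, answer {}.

Children of M: V.
  V: B, C, D, E, J, R, W
Excluding nodes already adjacent to M (D, P, R, V, Y), the co-parent-only contribution is {B, C, E, J, W}.

{B, C, E, J, W}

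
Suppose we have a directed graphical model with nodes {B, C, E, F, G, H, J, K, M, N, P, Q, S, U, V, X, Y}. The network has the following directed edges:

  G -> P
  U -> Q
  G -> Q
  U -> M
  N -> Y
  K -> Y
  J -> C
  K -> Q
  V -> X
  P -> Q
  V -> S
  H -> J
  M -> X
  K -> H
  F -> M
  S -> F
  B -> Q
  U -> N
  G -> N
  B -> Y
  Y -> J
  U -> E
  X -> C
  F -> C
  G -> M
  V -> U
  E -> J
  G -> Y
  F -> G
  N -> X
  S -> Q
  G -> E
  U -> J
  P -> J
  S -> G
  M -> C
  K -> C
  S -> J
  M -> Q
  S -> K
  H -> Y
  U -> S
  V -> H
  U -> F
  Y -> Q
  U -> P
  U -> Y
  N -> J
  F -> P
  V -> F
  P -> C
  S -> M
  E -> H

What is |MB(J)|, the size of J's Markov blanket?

12

J has parents E, H, N, P, S, U, Y.
Ch(J) = {C}.
Co-parents of J (other parents of its children):
  parents(C) \ {J} = {F, K, M, P, X}.
MB(J) = {C, E, F, H, K, M, N, P, S, U, X, Y}, which has 12 nodes.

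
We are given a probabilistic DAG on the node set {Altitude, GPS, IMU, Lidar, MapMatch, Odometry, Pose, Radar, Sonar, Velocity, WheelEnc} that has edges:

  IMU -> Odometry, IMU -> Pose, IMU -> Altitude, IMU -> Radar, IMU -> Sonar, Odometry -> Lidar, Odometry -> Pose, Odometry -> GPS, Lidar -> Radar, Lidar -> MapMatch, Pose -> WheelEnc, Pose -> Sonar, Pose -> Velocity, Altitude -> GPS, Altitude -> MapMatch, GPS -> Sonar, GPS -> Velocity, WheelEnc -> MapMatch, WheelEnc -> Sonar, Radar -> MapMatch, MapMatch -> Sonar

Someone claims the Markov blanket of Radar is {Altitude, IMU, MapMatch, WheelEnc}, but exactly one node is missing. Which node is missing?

Recall MB(v) = parents ∪ children ∪ spouses, where spouses are the other parents of v's children.
Ch(Radar) = {MapMatch}.
Pa(Radar) = {IMU, Lidar}.
Co-parents of Radar (other parents of its children):
  MapMatch's other parents are Altitude, Lidar, WheelEnc.
MB(Radar) = {Altitude, IMU, Lidar, MapMatch, WheelEnc}.
Comparing with the claimed set, Lidar is missing.

Lidar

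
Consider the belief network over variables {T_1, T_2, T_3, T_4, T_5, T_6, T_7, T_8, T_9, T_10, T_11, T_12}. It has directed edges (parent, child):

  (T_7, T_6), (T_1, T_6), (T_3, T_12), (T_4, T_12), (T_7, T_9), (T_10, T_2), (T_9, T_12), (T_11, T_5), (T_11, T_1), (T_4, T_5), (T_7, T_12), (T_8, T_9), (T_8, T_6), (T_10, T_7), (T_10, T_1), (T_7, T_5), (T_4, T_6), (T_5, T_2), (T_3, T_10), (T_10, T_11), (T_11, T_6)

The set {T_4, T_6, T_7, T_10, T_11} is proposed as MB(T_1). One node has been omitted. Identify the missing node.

By definition, MB(T_1) is built from T_1's parents, T_1's children, and the co-parents of T_1.
Children of T_1: T_6.
Parents of T_1: T_10, T_11.
Parents of each child, excluding T_1:
  T_6's other parents are T_4, T_7, T_8, T_11.
MB(T_1) = {T_4, T_6, T_7, T_8, T_10, T_11}.
Comparing with the claimed set, T_8 is missing.

T_8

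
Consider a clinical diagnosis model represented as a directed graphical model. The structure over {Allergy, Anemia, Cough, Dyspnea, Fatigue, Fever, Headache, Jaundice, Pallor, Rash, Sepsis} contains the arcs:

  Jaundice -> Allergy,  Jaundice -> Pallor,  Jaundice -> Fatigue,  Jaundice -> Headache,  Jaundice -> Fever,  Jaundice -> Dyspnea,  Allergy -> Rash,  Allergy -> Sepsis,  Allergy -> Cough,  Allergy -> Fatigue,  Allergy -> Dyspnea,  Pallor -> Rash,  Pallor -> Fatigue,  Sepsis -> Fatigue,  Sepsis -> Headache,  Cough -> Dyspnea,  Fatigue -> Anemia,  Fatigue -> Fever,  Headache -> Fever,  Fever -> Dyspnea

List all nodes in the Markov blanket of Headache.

By definition, MB(Headache) is built from Headache's parents, Headache's children, and the co-parents of Headache.
Parents of Headache: Jaundice, Sepsis.
Headache has child Fever.
Parents of each child, excluding Headache:
  Fever: Fatigue, Jaundice
Taking the union gives {Fatigue, Fever, Jaundice, Sepsis}.

{Fatigue, Fever, Jaundice, Sepsis}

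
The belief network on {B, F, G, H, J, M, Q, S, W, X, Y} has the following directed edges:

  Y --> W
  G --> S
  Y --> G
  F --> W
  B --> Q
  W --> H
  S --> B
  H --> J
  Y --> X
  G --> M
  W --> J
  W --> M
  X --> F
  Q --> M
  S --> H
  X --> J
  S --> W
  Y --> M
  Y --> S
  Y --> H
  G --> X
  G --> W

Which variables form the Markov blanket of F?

{G, S, W, X, Y}

F has parent X.
Ch(F) = {W}.
For each child, the remaining parents (spouses of F):
  W's other parents are G, S, Y.
MB(F) = {G, S, W, X, Y}.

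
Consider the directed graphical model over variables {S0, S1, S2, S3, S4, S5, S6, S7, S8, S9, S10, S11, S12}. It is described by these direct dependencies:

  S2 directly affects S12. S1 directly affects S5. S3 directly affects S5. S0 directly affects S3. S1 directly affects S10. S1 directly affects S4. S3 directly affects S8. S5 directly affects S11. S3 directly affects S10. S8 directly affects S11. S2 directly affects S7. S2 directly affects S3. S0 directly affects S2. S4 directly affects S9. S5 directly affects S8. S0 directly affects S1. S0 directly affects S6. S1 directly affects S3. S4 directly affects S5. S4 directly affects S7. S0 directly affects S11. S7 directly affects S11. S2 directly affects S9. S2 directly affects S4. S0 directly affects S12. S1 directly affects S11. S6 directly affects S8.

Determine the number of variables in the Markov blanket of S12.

Parents of S12: S0, S2.
Ch(S12) = {}.
S12 has no children, so there are no co-parents.
MB(S12) = {S0, S2}, which has 2 nodes.

2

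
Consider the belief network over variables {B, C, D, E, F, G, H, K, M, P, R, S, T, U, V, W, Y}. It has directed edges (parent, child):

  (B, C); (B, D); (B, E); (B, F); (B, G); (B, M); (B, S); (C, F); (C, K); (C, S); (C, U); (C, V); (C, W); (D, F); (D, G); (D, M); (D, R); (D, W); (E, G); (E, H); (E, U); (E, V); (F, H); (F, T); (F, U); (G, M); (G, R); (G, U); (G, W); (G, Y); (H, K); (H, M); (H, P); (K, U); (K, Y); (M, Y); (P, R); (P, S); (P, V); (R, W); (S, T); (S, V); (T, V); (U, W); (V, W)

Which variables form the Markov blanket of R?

{C, D, G, P, U, V, W}

By definition, MB(R) is built from R's parents, R's children, and the co-parents of R.
R has parents D, G, P.
R has child W.
Other parents of R's children:
  W also has parents C, D, G, U, V.
Union: {D, G, P} ∪ {W} ∪ {C, D, G, U, V} = {C, D, G, P, U, V, W}.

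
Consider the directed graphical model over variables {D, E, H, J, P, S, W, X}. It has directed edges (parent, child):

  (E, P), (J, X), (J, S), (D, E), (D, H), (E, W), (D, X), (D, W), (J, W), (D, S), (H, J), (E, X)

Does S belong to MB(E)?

No

Ch(E) = {P, W, X}.
E has parent D.
Parents of each child, excluding E:
  P: no additional parents.
  W also has parents D, J.
  parents(X) \ {E} = {D, J}.
MB(E) = {D, J, P, W, X}; S is not in this set.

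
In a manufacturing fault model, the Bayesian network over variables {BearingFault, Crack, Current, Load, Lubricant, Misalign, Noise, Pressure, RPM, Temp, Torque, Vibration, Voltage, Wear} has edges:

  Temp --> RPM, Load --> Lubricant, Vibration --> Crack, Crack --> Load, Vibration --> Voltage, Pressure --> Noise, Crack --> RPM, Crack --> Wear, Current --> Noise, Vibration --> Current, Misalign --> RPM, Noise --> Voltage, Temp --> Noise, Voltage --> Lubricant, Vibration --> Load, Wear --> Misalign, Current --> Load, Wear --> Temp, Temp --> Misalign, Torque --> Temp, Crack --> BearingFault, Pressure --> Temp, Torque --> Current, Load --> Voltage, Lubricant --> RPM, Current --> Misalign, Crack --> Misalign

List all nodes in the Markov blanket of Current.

Current's parents: Torque, Vibration.
Ch(Current) = {Load, Misalign, Noise}.
Co-parents of Current (other parents of its children):
  Load: Crack, Vibration
  Noise: Pressure, Temp
  Misalign: Crack, Temp, Wear
Taking the union gives {Crack, Load, Misalign, Noise, Pressure, Temp, Torque, Vibration, Wear}.

{Crack, Load, Misalign, Noise, Pressure, Temp, Torque, Vibration, Wear}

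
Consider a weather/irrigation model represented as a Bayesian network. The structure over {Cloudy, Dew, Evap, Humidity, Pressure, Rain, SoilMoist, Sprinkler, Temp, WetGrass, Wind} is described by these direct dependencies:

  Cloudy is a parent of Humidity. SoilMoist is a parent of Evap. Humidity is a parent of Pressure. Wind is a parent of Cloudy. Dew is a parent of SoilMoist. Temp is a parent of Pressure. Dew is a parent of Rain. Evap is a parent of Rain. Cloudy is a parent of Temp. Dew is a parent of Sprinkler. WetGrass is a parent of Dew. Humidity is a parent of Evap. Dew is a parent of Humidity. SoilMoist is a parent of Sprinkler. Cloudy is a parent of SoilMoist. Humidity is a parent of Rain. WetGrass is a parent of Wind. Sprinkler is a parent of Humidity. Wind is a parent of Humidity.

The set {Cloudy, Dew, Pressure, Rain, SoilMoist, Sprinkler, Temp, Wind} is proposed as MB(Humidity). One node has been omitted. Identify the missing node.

Evap

Recall MB(v) = parents ∪ children ∪ spouses, where spouses are the other parents of v's children.
Parents of Humidity: Cloudy, Dew, Sprinkler, Wind.
Ch(Humidity) = {Evap, Pressure, Rain}.
For each child, the remaining parents (spouses of Humidity):
  Evap also has parent SoilMoist.
  Rain's other parents are Dew, Evap.
  Pressure's other parent is Temp.
MB(Humidity) = {Cloudy, Dew, Evap, Pressure, Rain, SoilMoist, Sprinkler, Temp, Wind}.
Comparing with the claimed set, Evap is missing.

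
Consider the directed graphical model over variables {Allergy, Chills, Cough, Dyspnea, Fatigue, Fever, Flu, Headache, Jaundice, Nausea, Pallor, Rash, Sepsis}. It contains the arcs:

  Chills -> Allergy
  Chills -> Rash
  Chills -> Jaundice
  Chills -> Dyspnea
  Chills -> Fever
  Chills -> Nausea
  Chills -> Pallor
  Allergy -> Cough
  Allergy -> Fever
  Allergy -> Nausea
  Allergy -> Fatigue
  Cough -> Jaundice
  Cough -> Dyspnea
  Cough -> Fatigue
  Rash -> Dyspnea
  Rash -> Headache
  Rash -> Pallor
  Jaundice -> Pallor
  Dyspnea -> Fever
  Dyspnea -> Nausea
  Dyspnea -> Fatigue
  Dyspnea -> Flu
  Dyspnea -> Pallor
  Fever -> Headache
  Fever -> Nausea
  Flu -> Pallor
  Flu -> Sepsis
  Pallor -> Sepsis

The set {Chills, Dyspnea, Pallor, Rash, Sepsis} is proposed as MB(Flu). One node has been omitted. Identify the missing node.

Jaundice

A node's Markov blanket = Pa ∪ Ch ∪ (parents of Ch other than the node itself).
Flu has parent Dyspnea.
Flu's children: Pallor, Sepsis.
For each child, the remaining parents (spouses of Flu):
  Pallor also has parents Chills, Dyspnea, Jaundice, Rash.
  Sepsis also has parent Pallor.
MB(Flu) = {Chills, Dyspnea, Jaundice, Pallor, Rash, Sepsis}.
Comparing with the claimed set, Jaundice is missing.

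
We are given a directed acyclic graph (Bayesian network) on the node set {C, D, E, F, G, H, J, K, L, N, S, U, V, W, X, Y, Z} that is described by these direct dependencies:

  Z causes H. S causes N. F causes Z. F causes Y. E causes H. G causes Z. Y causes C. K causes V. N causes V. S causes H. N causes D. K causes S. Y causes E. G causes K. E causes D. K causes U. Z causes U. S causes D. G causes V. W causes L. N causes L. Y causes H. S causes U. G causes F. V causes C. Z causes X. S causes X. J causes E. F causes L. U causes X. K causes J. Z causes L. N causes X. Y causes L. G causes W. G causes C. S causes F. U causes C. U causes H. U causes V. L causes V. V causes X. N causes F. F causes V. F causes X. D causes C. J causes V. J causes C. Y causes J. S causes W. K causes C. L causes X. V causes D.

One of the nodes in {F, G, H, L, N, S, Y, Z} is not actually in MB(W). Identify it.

The Markov blanket of a node is its parents, its children, and the other parents of its children.
Children of W: L.
Pa(W) = {G, S}.
Parents of each child, excluding W:
  L also has parents F, N, Y, Z.
MB(W) = {F, G, L, N, S, Y, Z}.
H is neither a parent, child, nor co-parent of W, so it does not belong.

H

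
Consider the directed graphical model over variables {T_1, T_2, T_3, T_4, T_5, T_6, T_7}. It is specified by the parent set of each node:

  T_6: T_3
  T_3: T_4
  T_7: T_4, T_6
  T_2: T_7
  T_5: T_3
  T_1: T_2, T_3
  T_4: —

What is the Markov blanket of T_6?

Recall MB(v) = parents ∪ children ∪ spouses, where spouses are the other parents of v's children.
Parents of T_6: T_3.
Children of T_6: T_7.
For each child, the remaining parents (spouses of T_6):
  T_7's other parent is T_4.
Union: {T_3} ∪ {T_7} ∪ {T_4} = {T_3, T_4, T_7}.

{T_3, T_4, T_7}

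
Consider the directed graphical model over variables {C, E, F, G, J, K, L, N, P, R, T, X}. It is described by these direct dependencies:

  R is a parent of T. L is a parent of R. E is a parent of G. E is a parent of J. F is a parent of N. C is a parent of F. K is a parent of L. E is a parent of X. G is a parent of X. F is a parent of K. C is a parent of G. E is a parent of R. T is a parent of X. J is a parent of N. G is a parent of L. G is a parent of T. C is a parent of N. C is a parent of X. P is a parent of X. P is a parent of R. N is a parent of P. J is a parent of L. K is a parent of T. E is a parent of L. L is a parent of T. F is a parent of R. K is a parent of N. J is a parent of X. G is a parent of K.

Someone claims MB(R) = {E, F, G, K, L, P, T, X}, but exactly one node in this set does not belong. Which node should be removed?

X

R's parents: E, F, L, P.
Ch(R) = {T}.
For each child, the remaining parents (spouses of R):
  T also has parents G, K, L.
MB(R) = {E, F, G, K, L, P, T}.
X is neither a parent, child, nor co-parent of R, so it does not belong.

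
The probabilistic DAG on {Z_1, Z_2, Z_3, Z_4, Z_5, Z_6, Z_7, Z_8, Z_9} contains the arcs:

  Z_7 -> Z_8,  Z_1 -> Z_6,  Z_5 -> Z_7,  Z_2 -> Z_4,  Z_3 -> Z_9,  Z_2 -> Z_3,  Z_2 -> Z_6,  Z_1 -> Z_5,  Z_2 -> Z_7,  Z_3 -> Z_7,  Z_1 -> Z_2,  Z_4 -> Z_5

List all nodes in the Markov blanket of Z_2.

Recall MB(v) = parents ∪ children ∪ spouses, where spouses are the other parents of v's children.
Z_2's parents: Z_1.
Ch(Z_2) = {Z_3, Z_4, Z_6, Z_7}.
For each child, the remaining parents (spouses of Z_2):
  Z_3: —
  Z_4: —
  Z_6: Z_1
  Z_7: Z_3, Z_5
So the Markov blanket of Z_2 is {Z_1, Z_3, Z_4, Z_5, Z_6, Z_7}.

{Z_1, Z_3, Z_4, Z_5, Z_6, Z_7}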